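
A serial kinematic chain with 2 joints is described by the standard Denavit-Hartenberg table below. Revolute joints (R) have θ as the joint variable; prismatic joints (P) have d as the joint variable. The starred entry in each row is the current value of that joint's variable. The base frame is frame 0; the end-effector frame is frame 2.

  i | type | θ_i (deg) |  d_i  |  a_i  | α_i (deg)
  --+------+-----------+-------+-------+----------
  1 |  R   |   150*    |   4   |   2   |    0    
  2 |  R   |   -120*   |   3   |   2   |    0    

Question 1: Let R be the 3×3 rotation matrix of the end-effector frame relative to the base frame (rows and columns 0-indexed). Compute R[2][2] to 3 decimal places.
End-effector z-axis (col 2 of R) = (0.0000,0.0000,1.0000)
R[2][2] = 1.0000

1.000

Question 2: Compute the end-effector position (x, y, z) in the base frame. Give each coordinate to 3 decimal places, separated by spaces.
after link 1: o_1 = (-1.7321, 1.0000, 4.0000)
after link 2: o_2 = (-0.0000, 2.0000, 7.0000)

-0.000 2.000 7.000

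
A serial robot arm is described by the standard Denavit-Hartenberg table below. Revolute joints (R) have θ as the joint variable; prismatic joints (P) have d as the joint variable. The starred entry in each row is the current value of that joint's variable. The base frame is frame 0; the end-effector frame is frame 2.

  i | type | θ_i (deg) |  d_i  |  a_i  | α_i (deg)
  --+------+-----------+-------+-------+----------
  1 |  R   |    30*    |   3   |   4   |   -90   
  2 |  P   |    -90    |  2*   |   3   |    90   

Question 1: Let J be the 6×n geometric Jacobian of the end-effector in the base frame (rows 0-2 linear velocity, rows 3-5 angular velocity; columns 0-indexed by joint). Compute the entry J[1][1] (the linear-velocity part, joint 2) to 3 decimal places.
prismatic axis z_1 = (-0.5000,0.8660,0.0000)
J_v[:, 1] = z_1; J_ω[:, 1] = (0,0,0)
entry J[1][1] = 0.8660

0.866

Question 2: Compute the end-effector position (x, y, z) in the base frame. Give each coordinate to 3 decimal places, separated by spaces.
2.464 3.732 6.000

after link 1: o_1 = (3.4641, 2.0000, 3.0000)
after link 2: o_2 = (2.4641, 3.7321, 6.0000)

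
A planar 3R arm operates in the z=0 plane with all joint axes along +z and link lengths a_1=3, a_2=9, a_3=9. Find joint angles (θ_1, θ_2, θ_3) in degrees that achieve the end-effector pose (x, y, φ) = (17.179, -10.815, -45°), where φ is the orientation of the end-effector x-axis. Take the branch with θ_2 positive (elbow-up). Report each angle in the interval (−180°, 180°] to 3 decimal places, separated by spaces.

-44.982 29.976 -29.993

wrist centre = target − a_3·(cos φ, sin φ) = (10.8150, -4.4510)
cos θ_2 = (136.7768−3²−9²)/(2·3·9) = 0.8662; θ_2 = 29.9757° (elbow-up)
β = atan2(-4.4510,10.8150) = -22.3701°; ψ = atan2(4.4967,10.7961) = 22.6122°
θ_1 = β − ψ = -44.9823°
θ_3 = φ − θ_1 − θ_2 = -29.9934° (wrapped to (-180°,180°])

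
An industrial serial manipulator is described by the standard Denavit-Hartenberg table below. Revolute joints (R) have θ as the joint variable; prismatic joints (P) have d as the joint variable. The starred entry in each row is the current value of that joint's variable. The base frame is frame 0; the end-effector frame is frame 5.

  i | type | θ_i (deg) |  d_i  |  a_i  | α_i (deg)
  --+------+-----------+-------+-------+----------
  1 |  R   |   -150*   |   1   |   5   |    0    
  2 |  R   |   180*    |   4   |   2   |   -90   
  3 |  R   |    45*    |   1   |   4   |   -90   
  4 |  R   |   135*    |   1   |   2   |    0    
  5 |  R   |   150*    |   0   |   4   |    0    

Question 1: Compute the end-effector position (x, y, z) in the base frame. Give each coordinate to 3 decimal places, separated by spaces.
after link 1: o_1 = (-4.3301, -2.5000, 1.0000)
after link 2: o_2 = (-2.5981, -1.5000, 5.0000)
after link 3: o_3 = (-0.6486, 0.7802, 2.1716)
after link 4: o_4 = (-1.4199, -1.2981, 2.4645)
after link 5: o_5 = (-2.7178, 2.4140, 1.7324)

-2.718 2.414 1.732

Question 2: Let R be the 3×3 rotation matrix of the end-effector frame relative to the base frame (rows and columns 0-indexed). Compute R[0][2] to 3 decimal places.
-0.612

End-effector z-axis (col 2 of R) = (-0.6124,-0.3536,-0.7071)
R[0][2] = -0.6124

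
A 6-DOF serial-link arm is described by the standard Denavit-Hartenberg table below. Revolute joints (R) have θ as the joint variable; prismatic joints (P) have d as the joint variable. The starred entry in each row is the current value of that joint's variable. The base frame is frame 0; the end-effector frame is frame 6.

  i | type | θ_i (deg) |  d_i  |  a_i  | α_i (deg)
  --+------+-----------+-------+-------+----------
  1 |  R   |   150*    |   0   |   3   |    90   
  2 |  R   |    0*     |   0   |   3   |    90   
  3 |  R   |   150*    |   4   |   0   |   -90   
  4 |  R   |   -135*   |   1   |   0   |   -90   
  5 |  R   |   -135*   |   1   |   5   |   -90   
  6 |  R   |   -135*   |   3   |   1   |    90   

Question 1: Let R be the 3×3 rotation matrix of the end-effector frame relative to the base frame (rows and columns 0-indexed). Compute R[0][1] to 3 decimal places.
-0.500

End-effector y-axis (col 1 of R) = (-0.5000,-0.7071,-0.5000)
R[0][1] = -0.5000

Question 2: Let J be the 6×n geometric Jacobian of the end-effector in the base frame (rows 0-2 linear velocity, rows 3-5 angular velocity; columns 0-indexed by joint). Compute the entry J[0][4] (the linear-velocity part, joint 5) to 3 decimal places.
axis z_4 = (0.7071,0.0000,-0.7071); lever o_n−o_4 = (1.8536,-5.1569,-0.5607)
cross product → J_v[:, 4] = (-3.6464,-0.9142,-3.6464)
J_ω[:, 4] = z_4
entry J[0][4] = -3.6464

-3.646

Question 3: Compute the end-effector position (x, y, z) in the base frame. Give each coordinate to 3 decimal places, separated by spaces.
-3.343 -3.157 -4.561

after link 1: o_1 = (-2.5981, 1.5000, 0.0000)
after link 2: o_2 = (-5.1962, 3.0000, 0.0000)
after link 3: o_3 = (-5.1962, 3.0000, -4.0000)
after link 4: o_4 = (-5.1962, 2.0000, -4.0000)
after link 5: o_5 = (-1.9890, -1.5355, -2.2071)
after link 6: o_6 = (-3.3426, -3.1569, -4.5607)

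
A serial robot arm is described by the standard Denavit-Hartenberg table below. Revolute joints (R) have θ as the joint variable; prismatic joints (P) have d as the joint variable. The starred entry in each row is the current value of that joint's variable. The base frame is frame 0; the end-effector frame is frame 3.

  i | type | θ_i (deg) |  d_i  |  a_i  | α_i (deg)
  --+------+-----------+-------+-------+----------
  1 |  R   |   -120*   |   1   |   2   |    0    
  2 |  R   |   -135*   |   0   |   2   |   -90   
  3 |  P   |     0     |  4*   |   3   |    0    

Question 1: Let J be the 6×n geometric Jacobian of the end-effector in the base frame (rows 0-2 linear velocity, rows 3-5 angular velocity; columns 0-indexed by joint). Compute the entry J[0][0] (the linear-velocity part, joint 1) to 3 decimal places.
-2.062

axis z_0 = ẑ; lever o_n−o_0 = (-6.1578,2.0623,1.0000)
cross product → J_v[:, 0] = (-2.0623,-6.1578,0.0000)
J_ω[:, 0] = z_0
entry J[0][0] = -2.0623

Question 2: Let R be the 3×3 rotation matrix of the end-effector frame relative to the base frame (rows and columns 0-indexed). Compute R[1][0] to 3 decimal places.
End-effector x-axis (col 0 of R) = (-0.2588,0.9659,0.0000)
R[1][0] = 0.9659

0.966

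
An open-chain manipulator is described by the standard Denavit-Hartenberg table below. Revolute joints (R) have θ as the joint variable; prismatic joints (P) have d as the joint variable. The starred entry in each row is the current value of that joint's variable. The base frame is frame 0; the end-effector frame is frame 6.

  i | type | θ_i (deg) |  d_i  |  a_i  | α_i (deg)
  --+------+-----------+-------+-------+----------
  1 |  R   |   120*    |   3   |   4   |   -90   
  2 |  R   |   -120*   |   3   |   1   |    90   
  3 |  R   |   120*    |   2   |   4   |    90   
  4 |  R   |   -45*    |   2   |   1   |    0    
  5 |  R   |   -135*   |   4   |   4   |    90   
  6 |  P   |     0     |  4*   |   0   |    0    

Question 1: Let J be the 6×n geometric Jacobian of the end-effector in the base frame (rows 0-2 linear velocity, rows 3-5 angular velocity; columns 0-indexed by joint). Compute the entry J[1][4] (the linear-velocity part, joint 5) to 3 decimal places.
axis z_4 = (-0.2165,-0.6250,0.7500); lever o_n−o_4 = (4.3660,-4.6340,2.7321)
cross product → J_v[:, 4] = (1.7679,3.8660,3.7321)
J_ω[:, 4] = z_4
entry J[1][4] = 3.8660

3.866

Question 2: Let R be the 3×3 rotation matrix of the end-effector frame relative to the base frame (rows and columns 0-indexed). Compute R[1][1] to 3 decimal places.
-0.625

End-effector y-axis (col 1 of R) = (-0.2165,-0.6250,0.7500)
R[1][1] = -0.6250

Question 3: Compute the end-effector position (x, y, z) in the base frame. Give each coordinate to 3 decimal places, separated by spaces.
-3.974 -6.342 5.413

after link 1: o_1 = (-2.0000, 3.4641, 3.0000)
after link 2: o_2 = (-4.3481, 1.5311, 3.8660)
after link 3: o_3 = (-6.9821, -0.8349, 1.1340)
after link 4: o_4 = (-8.3400, -1.7077, 2.6813)
after link 5: o_5 = (-5.7060, -3.3417, 7.4134)
after link 6: o_6 = (-3.9739, -6.3417, 5.4134)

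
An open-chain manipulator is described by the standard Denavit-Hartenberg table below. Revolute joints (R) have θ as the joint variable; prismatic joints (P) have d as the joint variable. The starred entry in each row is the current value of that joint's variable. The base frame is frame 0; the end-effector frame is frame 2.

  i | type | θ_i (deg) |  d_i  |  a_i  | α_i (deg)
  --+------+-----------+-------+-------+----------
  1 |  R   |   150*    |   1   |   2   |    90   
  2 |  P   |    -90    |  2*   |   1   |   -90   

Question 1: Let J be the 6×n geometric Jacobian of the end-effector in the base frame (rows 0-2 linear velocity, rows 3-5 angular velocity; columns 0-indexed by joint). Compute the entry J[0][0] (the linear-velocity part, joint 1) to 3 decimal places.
-2.732

axis z_0 = ẑ; lever o_n−o_0 = (-0.7321,2.7321,0.0000)
cross product → J_v[:, 0] = (-2.7321,-0.7321,0.0000)
J_ω[:, 0] = z_0
entry J[0][0] = -2.7321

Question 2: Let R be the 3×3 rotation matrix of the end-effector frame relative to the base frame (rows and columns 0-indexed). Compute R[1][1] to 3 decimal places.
-0.866

End-effector y-axis (col 1 of R) = (-0.5000,-0.8660,-0.0000)
R[1][1] = -0.8660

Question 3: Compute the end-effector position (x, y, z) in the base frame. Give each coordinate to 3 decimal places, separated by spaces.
after link 1: o_1 = (-1.7321, 1.0000, 1.0000)
after link 2: o_2 = (-0.7321, 2.7321, 0.0000)

-0.732 2.732 0.000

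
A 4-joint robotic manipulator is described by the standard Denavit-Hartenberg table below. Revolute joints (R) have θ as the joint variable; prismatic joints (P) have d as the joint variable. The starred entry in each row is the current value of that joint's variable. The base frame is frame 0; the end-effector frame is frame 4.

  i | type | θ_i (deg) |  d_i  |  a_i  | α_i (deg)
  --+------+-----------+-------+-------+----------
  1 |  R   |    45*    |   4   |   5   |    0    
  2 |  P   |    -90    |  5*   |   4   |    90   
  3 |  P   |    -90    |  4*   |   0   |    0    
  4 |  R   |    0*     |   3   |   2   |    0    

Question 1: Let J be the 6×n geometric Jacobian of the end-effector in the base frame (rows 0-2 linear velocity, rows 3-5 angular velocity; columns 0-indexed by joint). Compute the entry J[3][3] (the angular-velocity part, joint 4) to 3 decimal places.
-0.707

axis z_3 = (-0.7071,-0.7071,0.0000); lever o_n−o_3 = (-2.1213,-2.1213,-2.0000)
cross product → J_v[:, 3] = (1.4142,-1.4142,0.0000)
J_ω[:, 3] = z_3
entry J[3][3] = -0.7071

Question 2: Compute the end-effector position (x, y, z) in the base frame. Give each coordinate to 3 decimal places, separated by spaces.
after link 1: o_1 = (3.5355, 3.5355, 4.0000)
after link 2: o_2 = (6.3640, 0.7071, 9.0000)
after link 3: o_3 = (3.5355, -2.1213, 9.0000)
after link 4: o_4 = (1.4142, -4.2426, 7.0000)

1.414 -4.243 7.000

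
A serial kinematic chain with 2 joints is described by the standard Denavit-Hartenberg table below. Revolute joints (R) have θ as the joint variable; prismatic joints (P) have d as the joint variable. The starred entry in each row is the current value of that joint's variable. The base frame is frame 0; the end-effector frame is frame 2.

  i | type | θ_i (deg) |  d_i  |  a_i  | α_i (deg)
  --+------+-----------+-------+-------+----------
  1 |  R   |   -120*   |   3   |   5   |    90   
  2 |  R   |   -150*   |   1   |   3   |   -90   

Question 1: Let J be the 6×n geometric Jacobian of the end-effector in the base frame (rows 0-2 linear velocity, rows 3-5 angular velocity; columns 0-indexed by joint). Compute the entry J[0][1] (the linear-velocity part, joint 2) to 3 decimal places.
-0.750

axis z_1 = (-0.8660,0.5000,0.0000); lever o_n−o_1 = (0.4330,2.7500,-1.5000)
cross product → J_v[:, 1] = (-0.7500,-1.2990,-2.5981)
J_ω[:, 1] = z_1
entry J[0][1] = -0.7500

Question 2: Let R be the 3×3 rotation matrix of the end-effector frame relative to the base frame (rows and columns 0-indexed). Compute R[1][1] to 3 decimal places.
-0.500

End-effector y-axis (col 1 of R) = (0.8660,-0.5000,-0.0000)
R[1][1] = -0.5000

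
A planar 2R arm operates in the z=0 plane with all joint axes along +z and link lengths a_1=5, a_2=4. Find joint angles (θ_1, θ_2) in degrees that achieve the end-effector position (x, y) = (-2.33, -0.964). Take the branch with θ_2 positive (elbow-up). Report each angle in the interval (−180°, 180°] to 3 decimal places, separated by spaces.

cos θ_2 = (6.3582−5²−4²)/(2·5·4) = -0.8660; θ_2 = 150.0023° (elbow-up)
β = atan2(-0.9640,-2.3300) = -157.5235°; ψ = atan2(1.9999,1.5358) = 52.4771°
θ_1 = β − ψ = -210.0006°

149.999 150.002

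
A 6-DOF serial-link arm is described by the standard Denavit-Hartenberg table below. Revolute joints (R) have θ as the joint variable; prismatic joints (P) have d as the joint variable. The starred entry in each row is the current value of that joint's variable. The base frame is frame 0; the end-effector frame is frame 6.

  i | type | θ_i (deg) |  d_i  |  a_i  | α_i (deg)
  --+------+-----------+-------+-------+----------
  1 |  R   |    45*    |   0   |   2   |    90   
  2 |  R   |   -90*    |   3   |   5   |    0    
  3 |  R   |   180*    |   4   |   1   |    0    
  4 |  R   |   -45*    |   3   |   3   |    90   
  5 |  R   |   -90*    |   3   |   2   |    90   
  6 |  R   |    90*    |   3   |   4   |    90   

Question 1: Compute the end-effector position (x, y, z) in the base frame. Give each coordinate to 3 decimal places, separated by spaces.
10.571 -0.743 -8.950

after link 1: o_1 = (1.4142, 1.4142, 0.0000)
after link 2: o_2 = (3.5355, -0.7071, -5.0000)
after link 3: o_3 = (6.3640, -3.5355, -4.0000)
after link 4: o_4 = (9.9853, -4.1569, -1.8787)
after link 5: o_5 = (10.0711, -1.2426, -4.0000)
after link 6: o_6 = (10.5711, -0.7426, -8.9497)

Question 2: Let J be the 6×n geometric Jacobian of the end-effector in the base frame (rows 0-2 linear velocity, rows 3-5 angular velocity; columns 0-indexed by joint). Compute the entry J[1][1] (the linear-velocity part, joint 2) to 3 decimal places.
axis z_1 = (0.7071,-0.7071,0.0000); lever o_n−o_1 = (9.1569,-2.1569,-8.9497)
cross product → J_v[:, 1] = (6.3284,6.3284,4.9497)
J_ω[:, 1] = z_1
entry J[1][1] = 6.3284

6.328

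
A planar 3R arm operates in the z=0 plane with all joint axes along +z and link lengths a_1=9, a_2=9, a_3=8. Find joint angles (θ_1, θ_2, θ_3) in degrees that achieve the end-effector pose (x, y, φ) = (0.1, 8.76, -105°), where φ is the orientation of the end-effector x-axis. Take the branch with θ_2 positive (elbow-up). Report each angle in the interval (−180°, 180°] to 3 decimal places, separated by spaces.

wrist centre = target − a_3·(cos φ, sin φ) = (2.1706, 16.4874)
cos θ_2 = (276.5459−9²−9²)/(2·9·9) = 0.7071; θ_2 = 45.0027° (elbow-up)
β = atan2(16.4874,2.1706) = 82.5002°; ψ = atan2(6.3643,15.3637) = 22.5014°
θ_1 = β − ψ = 59.9988°
θ_3 = φ − θ_1 − θ_2 = 149.9985° (wrapped to (-180°,180°])

59.999 45.003 149.998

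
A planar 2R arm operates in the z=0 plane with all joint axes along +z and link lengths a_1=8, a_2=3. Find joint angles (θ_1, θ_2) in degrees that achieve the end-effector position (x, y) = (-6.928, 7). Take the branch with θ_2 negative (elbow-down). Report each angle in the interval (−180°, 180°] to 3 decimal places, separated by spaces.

150.000 -60.004

cos θ_2 = (96.9972−8²−3²)/(2·8·3) = 0.4999; θ_2 = -60.0039° (elbow-down)
β = atan2(7.0000,-6.9280) = 134.7038°; ψ = atan2(-2.5982,9.4998) = -15.2962°
θ_1 = β − ψ = 150.0000°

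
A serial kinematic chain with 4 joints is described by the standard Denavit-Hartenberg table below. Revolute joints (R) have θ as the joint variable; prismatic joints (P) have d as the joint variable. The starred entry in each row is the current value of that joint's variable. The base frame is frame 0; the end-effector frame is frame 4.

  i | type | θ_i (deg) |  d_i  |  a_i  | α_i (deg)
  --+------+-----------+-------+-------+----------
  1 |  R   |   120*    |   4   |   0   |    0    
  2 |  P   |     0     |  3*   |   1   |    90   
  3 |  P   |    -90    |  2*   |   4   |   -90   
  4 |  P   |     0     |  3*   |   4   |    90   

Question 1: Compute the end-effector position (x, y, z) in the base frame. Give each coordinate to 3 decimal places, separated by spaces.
after link 1: o_1 = (0.0000, 0.0000, 4.0000)
after link 2: o_2 = (-0.5000, 0.8660, 7.0000)
after link 3: o_3 = (1.2321, 1.8660, 3.0000)
after link 4: o_4 = (-0.2679, 4.4641, -1.0000)

-0.268 4.464 -1.000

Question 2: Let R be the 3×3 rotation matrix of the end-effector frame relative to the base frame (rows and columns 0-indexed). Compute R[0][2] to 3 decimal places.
0.866

End-effector z-axis (col 2 of R) = (0.8660,0.5000,0.0000)
R[0][2] = 0.8660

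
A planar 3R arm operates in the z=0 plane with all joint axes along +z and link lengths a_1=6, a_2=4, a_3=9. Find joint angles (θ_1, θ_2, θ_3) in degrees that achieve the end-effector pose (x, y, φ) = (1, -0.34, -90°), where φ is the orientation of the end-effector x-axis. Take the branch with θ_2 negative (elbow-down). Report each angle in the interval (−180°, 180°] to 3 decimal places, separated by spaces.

wrist centre = target − a_3·(cos φ, sin φ) = (1.0000, 8.6600)
cos θ_2 = (75.9956−6²−4²)/(2·6·4) = 0.4999; θ_2 = -60.0061° (elbow-down)
β = atan2(8.6600,1.0000) = 83.4130°; ψ = atan2(-3.4643,7.9996) = -23.4155°
θ_1 = β − ψ = 106.8285°
θ_3 = φ − θ_1 − θ_2 = -136.8224° (wrapped to (-180°,180°])

106.828 -60.006 -136.822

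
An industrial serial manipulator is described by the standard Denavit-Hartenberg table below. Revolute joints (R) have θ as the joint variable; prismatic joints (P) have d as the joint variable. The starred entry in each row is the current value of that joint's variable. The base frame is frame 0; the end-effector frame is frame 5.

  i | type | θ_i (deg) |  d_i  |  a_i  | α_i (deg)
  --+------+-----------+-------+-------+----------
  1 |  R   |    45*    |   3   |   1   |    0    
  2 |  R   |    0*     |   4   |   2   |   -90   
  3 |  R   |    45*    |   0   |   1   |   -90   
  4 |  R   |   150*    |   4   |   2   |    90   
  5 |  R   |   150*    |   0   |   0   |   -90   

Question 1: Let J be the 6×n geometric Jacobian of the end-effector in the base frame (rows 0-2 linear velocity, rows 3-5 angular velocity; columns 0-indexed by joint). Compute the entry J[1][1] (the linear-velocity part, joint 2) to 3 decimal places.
-0.245

axis z_1 = (0.0000,0.0000,1.0000); lever o_n−o_1 = (-0.2447,-1.6589,1.6892)
cross product → J_v[:, 1] = (1.6589,-0.2447,0.0000)
J_ω[:, 1] = z_1
entry J[1][1] = -0.2447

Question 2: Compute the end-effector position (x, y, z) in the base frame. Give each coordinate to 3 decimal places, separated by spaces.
0.462 -0.952 4.689

after link 1: o_1 = (0.7071, 0.7071, 3.0000)
after link 2: o_2 = (2.1213, 2.1213, 7.0000)
after link 3: o_3 = (2.6213, 2.6213, 6.2929)
after link 4: o_4 = (0.4624, -0.9518, 4.6892)
after link 5: o_5 = (0.4624, -0.9518, 4.6892)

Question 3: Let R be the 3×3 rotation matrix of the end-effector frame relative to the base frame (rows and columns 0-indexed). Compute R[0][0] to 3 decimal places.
End-effector x-axis (col 0 of R) = (-0.1812,0.4312,-0.8839)
R[0][0] = -0.1812

-0.181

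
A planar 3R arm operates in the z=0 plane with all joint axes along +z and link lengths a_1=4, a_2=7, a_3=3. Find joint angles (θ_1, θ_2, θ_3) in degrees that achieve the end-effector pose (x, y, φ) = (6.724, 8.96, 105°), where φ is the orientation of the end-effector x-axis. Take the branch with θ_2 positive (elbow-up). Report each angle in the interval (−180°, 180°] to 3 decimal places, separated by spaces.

wrist centre = target − a_3·(cos φ, sin φ) = (7.5005, 6.0622)
cos θ_2 = (93.0074−4²−7²)/(2·4·7) = 0.5001; θ_2 = 59.9913° (elbow-up)
β = atan2(6.0622,7.5005) = 38.9468°; ψ = atan2(6.0616,7.5009) = 38.9424°
θ_1 = β − ψ = 0.0044°
θ_3 = φ − θ_1 − θ_2 = 45.0043° (wrapped to (-180°,180°])

0.004 59.991 45.004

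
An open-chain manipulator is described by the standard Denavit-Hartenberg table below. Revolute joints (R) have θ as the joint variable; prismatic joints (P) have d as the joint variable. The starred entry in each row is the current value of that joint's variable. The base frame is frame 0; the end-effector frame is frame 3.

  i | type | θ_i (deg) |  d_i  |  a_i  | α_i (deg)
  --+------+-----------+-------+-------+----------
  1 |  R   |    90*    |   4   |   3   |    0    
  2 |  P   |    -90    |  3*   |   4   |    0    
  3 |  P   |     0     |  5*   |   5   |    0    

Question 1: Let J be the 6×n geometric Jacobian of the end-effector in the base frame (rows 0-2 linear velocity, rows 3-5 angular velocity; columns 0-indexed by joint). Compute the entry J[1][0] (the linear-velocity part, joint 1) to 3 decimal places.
9.000

axis z_0 = ẑ; lever o_n−o_0 = (9.0000,3.0000,12.0000)
cross product → J_v[:, 0] = (-3.0000,9.0000,0.0000)
J_ω[:, 0] = z_0
entry J[1][0] = 9.0000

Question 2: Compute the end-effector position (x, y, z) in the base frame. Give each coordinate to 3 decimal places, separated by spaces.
9.000 3.000 12.000

after link 1: o_1 = (0.0000, 3.0000, 4.0000)
after link 2: o_2 = (4.0000, 3.0000, 7.0000)
after link 3: o_3 = (9.0000, 3.0000, 12.0000)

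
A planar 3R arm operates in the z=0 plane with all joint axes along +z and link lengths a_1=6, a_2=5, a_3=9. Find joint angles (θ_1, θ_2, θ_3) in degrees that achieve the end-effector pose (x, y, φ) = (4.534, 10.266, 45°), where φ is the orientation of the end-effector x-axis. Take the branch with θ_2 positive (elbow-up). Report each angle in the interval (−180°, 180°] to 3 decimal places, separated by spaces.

wrist centre = target − a_3·(cos φ, sin φ) = (-1.8300, 3.9020)
cos θ_2 = (18.5747−6²−5²)/(2·6·5) = -0.7071; θ_2 = 134.9986° (elbow-up)
β = atan2(3.9020,-1.8300) = 115.1254°; ψ = atan2(3.5356,2.4646) = 55.1210°
θ_1 = β − ψ = 60.0044°
θ_3 = φ − θ_1 − θ_2 = -150.0029° (wrapped to (-180°,180°])

60.004 134.999 -150.003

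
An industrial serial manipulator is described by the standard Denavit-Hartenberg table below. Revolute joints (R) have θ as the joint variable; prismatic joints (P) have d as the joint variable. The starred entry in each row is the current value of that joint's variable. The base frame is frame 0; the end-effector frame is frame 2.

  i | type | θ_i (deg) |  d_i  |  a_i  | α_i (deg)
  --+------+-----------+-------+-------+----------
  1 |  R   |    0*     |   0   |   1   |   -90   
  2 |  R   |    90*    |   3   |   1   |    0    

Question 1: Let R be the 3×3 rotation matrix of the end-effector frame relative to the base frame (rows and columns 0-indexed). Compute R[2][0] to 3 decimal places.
-1.000

End-effector x-axis (col 0 of R) = (0.0000,0.0000,-1.0000)
R[2][0] = -1.0000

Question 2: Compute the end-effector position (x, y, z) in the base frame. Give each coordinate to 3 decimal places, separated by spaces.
after link 1: o_1 = (1.0000, 0.0000, 0.0000)
after link 2: o_2 = (1.0000, 3.0000, -1.0000)

1.000 3.000 -1.000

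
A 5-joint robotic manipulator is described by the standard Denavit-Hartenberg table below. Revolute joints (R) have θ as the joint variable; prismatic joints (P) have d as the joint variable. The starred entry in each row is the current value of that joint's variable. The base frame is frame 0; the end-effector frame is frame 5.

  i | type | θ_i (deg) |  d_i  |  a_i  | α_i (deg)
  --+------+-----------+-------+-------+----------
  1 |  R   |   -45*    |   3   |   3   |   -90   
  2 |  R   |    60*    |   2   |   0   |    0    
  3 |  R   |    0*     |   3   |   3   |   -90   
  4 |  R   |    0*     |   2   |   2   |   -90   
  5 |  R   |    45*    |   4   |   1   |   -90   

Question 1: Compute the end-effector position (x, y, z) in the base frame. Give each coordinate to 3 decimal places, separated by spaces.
4.054 -2.640 -2.589

after link 1: o_1 = (2.1213, -2.1213, 3.0000)
after link 2: o_2 = (3.5355, -0.7071, 3.0000)
after link 3: o_3 = (6.7175, 0.3536, 0.4019)
after link 4: o_4 = (6.1999, 0.8712, -2.3301)
after link 5: o_5 = (4.0545, -2.6402, -2.5889)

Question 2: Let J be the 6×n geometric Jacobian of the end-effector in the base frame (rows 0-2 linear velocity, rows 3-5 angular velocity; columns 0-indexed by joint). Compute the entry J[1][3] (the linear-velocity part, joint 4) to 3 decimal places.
axis z_3 = (-0.6124,0.6124,-0.5000); lever o_n−o_3 = (-2.6631,-2.9938,-2.9909)
cross product → J_v[:, 3] = (-3.3284,-0.5000,3.4641)
J_ω[:, 3] = z_3
entry J[1][3] = -0.5000

-0.500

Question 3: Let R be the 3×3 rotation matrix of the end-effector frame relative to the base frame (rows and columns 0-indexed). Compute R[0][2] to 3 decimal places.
0.183

End-effector z-axis (col 2 of R) = (0.1830,-0.1830,0.9659)
R[0][2] = 0.1830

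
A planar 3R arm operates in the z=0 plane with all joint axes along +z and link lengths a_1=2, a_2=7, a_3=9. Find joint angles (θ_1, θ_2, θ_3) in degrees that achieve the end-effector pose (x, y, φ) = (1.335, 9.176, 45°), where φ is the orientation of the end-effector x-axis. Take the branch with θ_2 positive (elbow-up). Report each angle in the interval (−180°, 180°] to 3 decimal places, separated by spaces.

wrist centre = target − a_3·(cos φ, sin φ) = (-5.0290, 2.8120)
cos θ_2 = (33.1980−2²−7²)/(2·2·7) = -0.7072; θ_2 = 135.0087° (elbow-up)
β = atan2(2.8120,-5.0290) = 150.7874°; ψ = atan2(4.9490,-2.9505) = 120.8026°
θ_1 = β − ψ = 29.9849°
θ_3 = φ − θ_1 − θ_2 = -119.9935° (wrapped to (-180°,180°])

29.985 135.009 -119.994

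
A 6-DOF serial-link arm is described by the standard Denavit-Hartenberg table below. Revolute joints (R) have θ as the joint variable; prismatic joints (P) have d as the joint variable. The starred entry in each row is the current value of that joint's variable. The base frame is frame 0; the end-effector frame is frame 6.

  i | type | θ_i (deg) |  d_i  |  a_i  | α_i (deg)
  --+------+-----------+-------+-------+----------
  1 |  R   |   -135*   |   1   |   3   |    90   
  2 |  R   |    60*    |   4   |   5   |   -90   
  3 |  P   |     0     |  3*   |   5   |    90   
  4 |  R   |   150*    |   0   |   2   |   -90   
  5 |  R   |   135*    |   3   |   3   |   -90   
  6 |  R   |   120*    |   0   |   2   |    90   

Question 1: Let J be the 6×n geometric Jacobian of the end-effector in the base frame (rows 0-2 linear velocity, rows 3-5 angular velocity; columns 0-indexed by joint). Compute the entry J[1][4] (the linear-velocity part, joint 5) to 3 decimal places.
axis z_4 = (-0.3536,-0.3536,-0.8660); lever o_n−o_4 = (-0.3143,-2.3143,-0.3910)
cross product → J_v[:, 4] = (-1.8660,0.1340,0.7071)
J_ω[:, 4] = z_4
entry J[1][4] = 0.1340

0.134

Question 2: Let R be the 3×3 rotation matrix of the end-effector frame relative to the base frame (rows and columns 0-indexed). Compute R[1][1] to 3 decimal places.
0.067

End-effector y-axis (col 1 of R) = (-0.9330,0.0670,0.3536)
R[1][1] = 0.0670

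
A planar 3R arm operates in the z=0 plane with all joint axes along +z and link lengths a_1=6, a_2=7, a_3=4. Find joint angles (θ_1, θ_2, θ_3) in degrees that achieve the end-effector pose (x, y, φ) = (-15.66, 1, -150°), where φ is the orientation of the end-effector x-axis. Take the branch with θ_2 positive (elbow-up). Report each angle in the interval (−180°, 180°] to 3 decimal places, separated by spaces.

149.995 30.008 29.996

wrist centre = target − a_3·(cos φ, sin φ) = (-12.1959, 3.0000)
cos θ_2 = (157.7399−6²−7²)/(2·6·7) = 0.8660; θ_2 = 30.0085° (elbow-up)
β = atan2(3.0000,-12.1959) = 166.1805°; ψ = atan2(3.5009,12.0617) = 16.1854°
θ_1 = β − ψ = 149.9951°
θ_3 = φ − θ_1 − θ_2 = 29.9964° (wrapped to (-180°,180°])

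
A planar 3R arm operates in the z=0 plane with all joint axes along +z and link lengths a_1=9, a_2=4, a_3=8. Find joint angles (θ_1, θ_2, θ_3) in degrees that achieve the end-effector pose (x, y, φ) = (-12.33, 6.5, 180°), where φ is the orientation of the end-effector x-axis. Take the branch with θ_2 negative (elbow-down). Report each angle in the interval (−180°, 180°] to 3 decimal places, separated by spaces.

149.999 -120.001 150.002

wrist centre = target − a_3·(cos φ, sin φ) = (-4.3300, 6.5000)
cos θ_2 = (60.9989−9²−4²)/(2·9·4) = -0.5000; θ_2 = -120.0010° (elbow-down)
β = atan2(6.5000,-4.3300) = 123.6697°; ψ = atan2(-3.4641,6.9999) = -26.3295°
θ_1 = β − ψ = 149.9992°
θ_3 = φ − θ_1 − θ_2 = 150.0018° (wrapped to (-180°,180°])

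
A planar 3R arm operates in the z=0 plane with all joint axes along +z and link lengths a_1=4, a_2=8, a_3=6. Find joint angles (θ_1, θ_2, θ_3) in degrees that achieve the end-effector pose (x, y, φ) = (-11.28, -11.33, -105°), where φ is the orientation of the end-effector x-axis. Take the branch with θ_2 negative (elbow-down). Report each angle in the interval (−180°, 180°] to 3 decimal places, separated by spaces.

-119.993 -45.011 60.003

wrist centre = target − a_3·(cos φ, sin φ) = (-9.7271, -5.5344)
cos θ_2 = (125.2463−4²−8²)/(2·4·8) = 0.7070; θ_2 = -45.0108° (elbow-down)
β = atan2(-5.5344,-9.7271) = -150.3613°; ψ = atan2(-5.6579,9.6558) = -30.3687°
θ_1 = β − ψ = -119.9926°
θ_3 = φ − θ_1 − θ_2 = 60.0035° (wrapped to (-180°,180°])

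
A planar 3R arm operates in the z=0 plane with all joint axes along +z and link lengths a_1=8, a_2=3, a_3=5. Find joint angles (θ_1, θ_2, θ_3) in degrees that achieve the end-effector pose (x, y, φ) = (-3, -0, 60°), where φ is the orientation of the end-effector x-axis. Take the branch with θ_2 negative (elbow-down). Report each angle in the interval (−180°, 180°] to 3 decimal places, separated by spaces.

-120.000 -120.000 -60.000

wrist centre = target − a_3·(cos φ, sin φ) = (-5.5000, -4.3301)
cos θ_2 = (49.0000−8²−3²)/(2·8·3) = -0.5000; θ_2 = -120.0000° (elbow-down)
β = atan2(-4.3301,-5.5000) = -141.7868°; ψ = atan2(-2.5981,6.5000) = -21.7868°
θ_1 = β − ψ = -120.0000°
θ_3 = φ − θ_1 − θ_2 = -60.0000° (wrapped to (-180°,180°])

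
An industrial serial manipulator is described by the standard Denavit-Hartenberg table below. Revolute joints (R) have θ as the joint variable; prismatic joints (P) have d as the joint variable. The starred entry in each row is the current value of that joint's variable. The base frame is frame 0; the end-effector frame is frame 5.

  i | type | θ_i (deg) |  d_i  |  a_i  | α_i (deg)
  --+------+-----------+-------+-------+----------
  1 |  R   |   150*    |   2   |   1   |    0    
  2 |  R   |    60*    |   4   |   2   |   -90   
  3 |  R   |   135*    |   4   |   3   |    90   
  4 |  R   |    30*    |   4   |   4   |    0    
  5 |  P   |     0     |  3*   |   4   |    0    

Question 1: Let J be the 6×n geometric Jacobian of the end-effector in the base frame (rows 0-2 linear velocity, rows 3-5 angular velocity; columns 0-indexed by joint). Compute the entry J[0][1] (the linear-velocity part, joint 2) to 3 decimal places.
6.893

axis z_1 = (0.0000,0.0000,1.0000); lever o_n−o_1 = (4.0611,-6.8929,-7.9700)
cross product → J_v[:, 1] = (6.8929,4.0611,-0.0000)
J_ω[:, 1] = z_1
entry J[0][1] = 6.8929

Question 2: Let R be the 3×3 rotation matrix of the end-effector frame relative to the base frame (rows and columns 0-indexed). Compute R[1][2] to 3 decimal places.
End-effector z-axis (col 2 of R) = (-0.6124,-0.3536,-0.7071)
R[1][2] = -0.3536

-0.354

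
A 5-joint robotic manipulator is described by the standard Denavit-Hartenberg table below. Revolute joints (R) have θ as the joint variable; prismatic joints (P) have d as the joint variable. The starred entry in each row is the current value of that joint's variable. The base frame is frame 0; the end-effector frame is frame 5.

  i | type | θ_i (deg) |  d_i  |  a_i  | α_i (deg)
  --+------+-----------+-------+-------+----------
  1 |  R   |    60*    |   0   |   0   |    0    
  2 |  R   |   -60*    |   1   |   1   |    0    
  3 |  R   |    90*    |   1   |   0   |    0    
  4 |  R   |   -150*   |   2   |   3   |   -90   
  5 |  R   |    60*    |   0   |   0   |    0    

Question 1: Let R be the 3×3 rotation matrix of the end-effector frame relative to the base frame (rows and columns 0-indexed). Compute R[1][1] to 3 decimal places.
0.750

End-effector y-axis (col 1 of R) = (-0.4330,0.7500,-0.5000)
R[1][1] = 0.7500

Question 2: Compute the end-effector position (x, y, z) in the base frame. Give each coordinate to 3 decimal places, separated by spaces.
after link 1: o_1 = (0.0000, 0.0000, 0.0000)
after link 2: o_2 = (1.0000, 0.0000, 1.0000)
after link 3: o_3 = (1.0000, 0.0000, 2.0000)
after link 4: o_4 = (2.5000, -2.5981, 4.0000)
after link 5: o_5 = (2.5000, -2.5981, 4.0000)

2.500 -2.598 4.000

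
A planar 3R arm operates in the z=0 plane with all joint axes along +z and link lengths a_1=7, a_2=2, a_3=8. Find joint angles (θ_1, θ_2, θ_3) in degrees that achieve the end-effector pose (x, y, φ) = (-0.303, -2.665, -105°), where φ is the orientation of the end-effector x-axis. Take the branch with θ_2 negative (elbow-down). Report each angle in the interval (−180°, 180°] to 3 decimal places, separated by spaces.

81.503 -149.996 -36.506

wrist centre = target − a_3·(cos φ, sin φ) = (1.7676, 5.0624)
cos θ_2 = (28.7522−7²−2²)/(2·7·2) = -0.8660; θ_2 = -149.9963° (elbow-down)
β = atan2(5.0624,1.7676) = 70.7532°; ψ = atan2(-1.0001,5.2680) = -10.7495°
θ_1 = β − ψ = 81.5027°
θ_3 = φ − θ_1 − θ_2 = -36.5064° (wrapped to (-180°,180°])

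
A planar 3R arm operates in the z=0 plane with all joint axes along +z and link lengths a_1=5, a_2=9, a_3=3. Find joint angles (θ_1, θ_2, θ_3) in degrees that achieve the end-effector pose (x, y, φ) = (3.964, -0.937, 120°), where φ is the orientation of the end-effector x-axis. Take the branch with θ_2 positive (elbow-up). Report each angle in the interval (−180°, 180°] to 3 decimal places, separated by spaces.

wrist centre = target − a_3·(cos φ, sin φ) = (5.4640, -3.5351)
cos θ_2 = (42.3521−5²−9²)/(2·5·9) = -0.7072; θ_2 = 135.0075° (elbow-up)
β = atan2(-3.5351,5.4640) = -32.9019°; ψ = atan2(6.3631,-1.3648) = 102.1057°
θ_1 = β − ψ = -135.0076°
θ_3 = φ − θ_1 − θ_2 = 120.0001° (wrapped to (-180°,180°])

-135.008 135.008 120.000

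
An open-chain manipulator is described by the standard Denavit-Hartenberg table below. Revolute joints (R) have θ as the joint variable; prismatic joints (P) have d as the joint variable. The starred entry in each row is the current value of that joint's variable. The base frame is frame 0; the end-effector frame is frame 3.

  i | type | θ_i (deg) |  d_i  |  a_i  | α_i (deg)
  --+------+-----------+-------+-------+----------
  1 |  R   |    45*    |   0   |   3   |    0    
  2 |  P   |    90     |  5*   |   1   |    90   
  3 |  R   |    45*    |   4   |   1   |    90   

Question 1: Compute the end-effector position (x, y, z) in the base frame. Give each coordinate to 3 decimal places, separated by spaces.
3.743 6.157 5.707

after link 1: o_1 = (2.1213, 2.1213, 0.0000)
after link 2: o_2 = (1.4142, 2.8284, 5.0000)
after link 3: o_3 = (3.7426, 6.1569, 5.7071)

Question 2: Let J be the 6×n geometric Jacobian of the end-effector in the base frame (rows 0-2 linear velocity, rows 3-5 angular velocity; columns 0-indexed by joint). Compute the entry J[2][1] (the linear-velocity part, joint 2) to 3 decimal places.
prismatic axis z_1 = (0.0000,0.0000,1.0000)
J_v[:, 1] = z_1; J_ω[:, 1] = (0,0,0)
entry J[2][1] = 1.0000

1.000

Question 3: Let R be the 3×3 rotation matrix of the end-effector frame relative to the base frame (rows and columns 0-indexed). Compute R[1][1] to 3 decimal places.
0.707

End-effector y-axis (col 1 of R) = (0.7071,0.7071,0.0000)
R[1][1] = 0.7071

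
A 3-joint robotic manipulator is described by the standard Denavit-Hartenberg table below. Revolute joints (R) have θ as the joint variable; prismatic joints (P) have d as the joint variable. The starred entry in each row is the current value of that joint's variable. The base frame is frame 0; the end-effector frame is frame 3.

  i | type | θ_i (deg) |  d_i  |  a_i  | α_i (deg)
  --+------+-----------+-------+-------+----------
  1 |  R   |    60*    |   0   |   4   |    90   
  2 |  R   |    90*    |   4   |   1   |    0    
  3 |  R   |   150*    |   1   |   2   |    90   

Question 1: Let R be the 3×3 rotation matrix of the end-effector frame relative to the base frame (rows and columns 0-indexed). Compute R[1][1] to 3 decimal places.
End-effector y-axis (col 1 of R) = (0.8660,-0.5000,0.0000)
R[1][1] = -0.5000

-0.500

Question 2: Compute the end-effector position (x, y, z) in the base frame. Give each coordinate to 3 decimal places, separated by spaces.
5.830 0.098 -0.732

after link 1: o_1 = (2.0000, 3.4641, 0.0000)
after link 2: o_2 = (5.4641, 1.4641, 1.0000)
after link 3: o_3 = (5.8301, 0.0981, -0.7321)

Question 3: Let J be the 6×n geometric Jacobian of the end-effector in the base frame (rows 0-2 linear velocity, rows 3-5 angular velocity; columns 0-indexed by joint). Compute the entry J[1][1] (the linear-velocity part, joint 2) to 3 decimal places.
axis z_1 = (0.8660,-0.5000,0.0000); lever o_n−o_1 = (3.8301,-3.3660,-0.7321)
cross product → J_v[:, 1] = (0.3660,0.6340,-1.0000)
J_ω[:, 1] = z_1
entry J[1][1] = 0.6340

0.634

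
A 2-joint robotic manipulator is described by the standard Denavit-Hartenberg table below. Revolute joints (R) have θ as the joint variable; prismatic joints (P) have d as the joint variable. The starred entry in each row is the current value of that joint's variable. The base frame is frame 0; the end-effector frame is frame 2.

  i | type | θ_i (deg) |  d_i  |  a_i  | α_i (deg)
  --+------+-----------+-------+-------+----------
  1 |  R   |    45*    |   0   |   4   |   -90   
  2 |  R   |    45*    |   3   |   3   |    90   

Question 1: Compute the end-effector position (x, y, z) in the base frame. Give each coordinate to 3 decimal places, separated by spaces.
2.207 6.450 -2.121

after link 1: o_1 = (2.8284, 2.8284, 0.0000)
after link 2: o_2 = (2.2071, 6.4497, -2.1213)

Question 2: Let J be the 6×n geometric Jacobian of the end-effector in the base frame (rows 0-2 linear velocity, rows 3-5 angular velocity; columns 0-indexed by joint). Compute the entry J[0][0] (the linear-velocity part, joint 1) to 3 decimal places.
-6.450

axis z_0 = ẑ; lever o_n−o_0 = (2.2071,6.4497,-2.1213)
cross product → J_v[:, 0] = (-6.4497,2.2071,0.0000)
J_ω[:, 0] = z_0
entry J[0][0] = -6.4497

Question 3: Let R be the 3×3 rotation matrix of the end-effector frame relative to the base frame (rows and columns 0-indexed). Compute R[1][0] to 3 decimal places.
0.500

End-effector x-axis (col 0 of R) = (0.5000,0.5000,-0.7071)
R[1][0] = 0.5000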